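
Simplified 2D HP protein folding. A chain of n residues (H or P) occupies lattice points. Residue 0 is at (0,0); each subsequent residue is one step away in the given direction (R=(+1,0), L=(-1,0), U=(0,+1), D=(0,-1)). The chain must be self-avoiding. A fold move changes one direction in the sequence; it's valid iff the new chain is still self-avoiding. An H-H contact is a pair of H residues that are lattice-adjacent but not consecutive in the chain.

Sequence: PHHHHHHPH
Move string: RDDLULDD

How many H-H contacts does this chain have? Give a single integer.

Positions: [(0, 0), (1, 0), (1, -1), (1, -2), (0, -2), (0, -1), (-1, -1), (-1, -2), (-1, -3)]
H-H contact: residue 2 @(1,-1) - residue 5 @(0, -1)

Answer: 1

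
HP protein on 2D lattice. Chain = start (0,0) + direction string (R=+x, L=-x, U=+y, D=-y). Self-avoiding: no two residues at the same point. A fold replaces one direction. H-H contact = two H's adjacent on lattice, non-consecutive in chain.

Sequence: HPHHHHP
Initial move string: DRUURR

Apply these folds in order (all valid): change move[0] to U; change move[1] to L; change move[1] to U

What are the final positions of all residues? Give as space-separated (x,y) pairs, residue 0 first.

Initial moves: DRUURR
Fold: move[0]->U => URUURR (positions: [(0, 0), (0, 1), (1, 1), (1, 2), (1, 3), (2, 3), (3, 3)])
Fold: move[1]->L => ULUURR (positions: [(0, 0), (0, 1), (-1, 1), (-1, 2), (-1, 3), (0, 3), (1, 3)])
Fold: move[1]->U => UUUURR (positions: [(0, 0), (0, 1), (0, 2), (0, 3), (0, 4), (1, 4), (2, 4)])

Answer: (0,0) (0,1) (0,2) (0,3) (0,4) (1,4) (2,4)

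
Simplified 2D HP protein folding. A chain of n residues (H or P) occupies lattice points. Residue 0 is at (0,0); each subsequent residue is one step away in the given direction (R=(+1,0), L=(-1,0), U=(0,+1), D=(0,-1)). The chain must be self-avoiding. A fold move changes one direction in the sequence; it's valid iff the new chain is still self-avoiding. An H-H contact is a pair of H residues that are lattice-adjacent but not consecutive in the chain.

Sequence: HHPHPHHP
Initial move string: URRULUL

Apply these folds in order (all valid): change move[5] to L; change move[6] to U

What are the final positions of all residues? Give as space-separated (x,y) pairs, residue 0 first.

Answer: (0,0) (0,1) (1,1) (2,1) (2,2) (1,2) (0,2) (0,3)

Derivation:
Initial moves: URRULUL
Fold: move[5]->L => URRULLL (positions: [(0, 0), (0, 1), (1, 1), (2, 1), (2, 2), (1, 2), (0, 2), (-1, 2)])
Fold: move[6]->U => URRULLU (positions: [(0, 0), (0, 1), (1, 1), (2, 1), (2, 2), (1, 2), (0, 2), (0, 3)])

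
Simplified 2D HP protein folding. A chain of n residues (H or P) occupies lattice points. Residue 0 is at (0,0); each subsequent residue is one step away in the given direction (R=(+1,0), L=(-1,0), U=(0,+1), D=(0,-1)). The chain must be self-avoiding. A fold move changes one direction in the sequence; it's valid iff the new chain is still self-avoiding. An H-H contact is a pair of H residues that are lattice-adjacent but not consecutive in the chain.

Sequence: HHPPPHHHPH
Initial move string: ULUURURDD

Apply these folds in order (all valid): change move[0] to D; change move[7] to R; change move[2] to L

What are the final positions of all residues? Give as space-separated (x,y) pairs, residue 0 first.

Answer: (0,0) (0,-1) (-1,-1) (-2,-1) (-2,0) (-1,0) (-1,1) (0,1) (1,1) (1,0)

Derivation:
Initial moves: ULUURURDD
Fold: move[0]->D => DLUURURDD (positions: [(0, 0), (0, -1), (-1, -1), (-1, 0), (-1, 1), (0, 1), (0, 2), (1, 2), (1, 1), (1, 0)])
Fold: move[7]->R => DLUURURRD (positions: [(0, 0), (0, -1), (-1, -1), (-1, 0), (-1, 1), (0, 1), (0, 2), (1, 2), (2, 2), (2, 1)])
Fold: move[2]->L => DLLURURRD (positions: [(0, 0), (0, -1), (-1, -1), (-2, -1), (-2, 0), (-1, 0), (-1, 1), (0, 1), (1, 1), (1, 0)])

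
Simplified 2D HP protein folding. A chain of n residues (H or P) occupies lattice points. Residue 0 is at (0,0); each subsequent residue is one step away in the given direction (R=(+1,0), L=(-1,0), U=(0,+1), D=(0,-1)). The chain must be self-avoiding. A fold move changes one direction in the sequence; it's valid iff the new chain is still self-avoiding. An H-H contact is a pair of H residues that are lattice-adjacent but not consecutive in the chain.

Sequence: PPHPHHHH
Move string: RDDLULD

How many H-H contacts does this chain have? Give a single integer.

Positions: [(0, 0), (1, 0), (1, -1), (1, -2), (0, -2), (0, -1), (-1, -1), (-1, -2)]
H-H contact: residue 2 @(1,-1) - residue 5 @(0, -1)
H-H contact: residue 4 @(0,-2) - residue 7 @(-1, -2)

Answer: 2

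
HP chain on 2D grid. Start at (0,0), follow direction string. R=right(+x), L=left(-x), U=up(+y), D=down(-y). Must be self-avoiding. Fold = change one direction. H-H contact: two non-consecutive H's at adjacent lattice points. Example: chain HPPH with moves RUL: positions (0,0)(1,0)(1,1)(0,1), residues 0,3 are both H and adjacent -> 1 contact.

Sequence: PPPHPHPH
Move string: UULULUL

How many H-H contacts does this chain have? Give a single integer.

Positions: [(0, 0), (0, 1), (0, 2), (-1, 2), (-1, 3), (-2, 3), (-2, 4), (-3, 4)]
No H-H contacts found.

Answer: 0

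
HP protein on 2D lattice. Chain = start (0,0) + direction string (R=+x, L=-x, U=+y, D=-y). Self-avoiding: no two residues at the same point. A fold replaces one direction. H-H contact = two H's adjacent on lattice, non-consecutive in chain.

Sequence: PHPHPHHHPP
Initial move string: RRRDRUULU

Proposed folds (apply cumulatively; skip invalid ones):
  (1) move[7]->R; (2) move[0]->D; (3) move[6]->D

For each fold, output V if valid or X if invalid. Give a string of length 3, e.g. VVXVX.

Answer: VVX

Derivation:
Initial: RRRDRUULU -> [(0, 0), (1, 0), (2, 0), (3, 0), (3, -1), (4, -1), (4, 0), (4, 1), (3, 1), (3, 2)]
Fold 1: move[7]->R => RRRDRUURU VALID
Fold 2: move[0]->D => DRRDRUURU VALID
Fold 3: move[6]->D => DRRDRUDRU INVALID (collision), skipped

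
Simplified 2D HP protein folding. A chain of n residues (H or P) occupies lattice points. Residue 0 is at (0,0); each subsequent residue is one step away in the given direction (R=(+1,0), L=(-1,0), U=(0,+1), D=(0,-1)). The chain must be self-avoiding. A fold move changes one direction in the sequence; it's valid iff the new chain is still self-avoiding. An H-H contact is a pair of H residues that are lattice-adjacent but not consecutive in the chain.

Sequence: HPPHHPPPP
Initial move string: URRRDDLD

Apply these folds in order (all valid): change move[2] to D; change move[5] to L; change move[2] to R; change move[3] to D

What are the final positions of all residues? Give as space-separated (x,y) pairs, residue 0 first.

Initial moves: URRRDDLD
Fold: move[2]->D => URDRDDLD (positions: [(0, 0), (0, 1), (1, 1), (1, 0), (2, 0), (2, -1), (2, -2), (1, -2), (1, -3)])
Fold: move[5]->L => URDRDLLD (positions: [(0, 0), (0, 1), (1, 1), (1, 0), (2, 0), (2, -1), (1, -1), (0, -1), (0, -2)])
Fold: move[2]->R => URRRDLLD (positions: [(0, 0), (0, 1), (1, 1), (2, 1), (3, 1), (3, 0), (2, 0), (1, 0), (1, -1)])
Fold: move[3]->D => URRDDLLD (positions: [(0, 0), (0, 1), (1, 1), (2, 1), (2, 0), (2, -1), (1, -1), (0, -1), (0, -2)])

Answer: (0,0) (0,1) (1,1) (2,1) (2,0) (2,-1) (1,-1) (0,-1) (0,-2)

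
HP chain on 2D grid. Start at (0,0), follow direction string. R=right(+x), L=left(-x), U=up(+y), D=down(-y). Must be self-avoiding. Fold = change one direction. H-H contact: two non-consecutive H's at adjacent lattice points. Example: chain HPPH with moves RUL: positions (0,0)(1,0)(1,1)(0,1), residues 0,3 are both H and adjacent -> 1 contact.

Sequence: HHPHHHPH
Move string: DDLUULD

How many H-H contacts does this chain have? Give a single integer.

Answer: 3

Derivation:
Positions: [(0, 0), (0, -1), (0, -2), (-1, -2), (-1, -1), (-1, 0), (-2, 0), (-2, -1)]
H-H contact: residue 0 @(0,0) - residue 5 @(-1, 0)
H-H contact: residue 1 @(0,-1) - residue 4 @(-1, -1)
H-H contact: residue 4 @(-1,-1) - residue 7 @(-2, -1)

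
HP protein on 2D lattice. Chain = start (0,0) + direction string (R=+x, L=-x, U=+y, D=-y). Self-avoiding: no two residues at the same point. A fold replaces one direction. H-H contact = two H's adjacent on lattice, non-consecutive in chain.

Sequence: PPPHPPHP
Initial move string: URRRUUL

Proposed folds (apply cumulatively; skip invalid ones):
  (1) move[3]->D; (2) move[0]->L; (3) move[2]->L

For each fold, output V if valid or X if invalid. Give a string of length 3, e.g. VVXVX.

Initial: URRRUUL -> [(0, 0), (0, 1), (1, 1), (2, 1), (3, 1), (3, 2), (3, 3), (2, 3)]
Fold 1: move[3]->D => URRDUUL INVALID (collision), skipped
Fold 2: move[0]->L => LRRRUUL INVALID (collision), skipped
Fold 3: move[2]->L => URLRUUL INVALID (collision), skipped

Answer: XXX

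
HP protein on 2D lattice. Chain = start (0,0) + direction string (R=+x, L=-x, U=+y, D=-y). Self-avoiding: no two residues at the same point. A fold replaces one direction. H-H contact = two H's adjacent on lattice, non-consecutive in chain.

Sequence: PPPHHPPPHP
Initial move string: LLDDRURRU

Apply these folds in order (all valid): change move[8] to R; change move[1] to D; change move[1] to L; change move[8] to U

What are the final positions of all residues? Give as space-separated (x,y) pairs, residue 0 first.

Answer: (0,0) (-1,0) (-2,0) (-2,-1) (-2,-2) (-1,-2) (-1,-1) (0,-1) (1,-1) (1,0)

Derivation:
Initial moves: LLDDRURRU
Fold: move[8]->R => LLDDRURRR (positions: [(0, 0), (-1, 0), (-2, 0), (-2, -1), (-2, -2), (-1, -2), (-1, -1), (0, -1), (1, -1), (2, -1)])
Fold: move[1]->D => LDDDRURRR (positions: [(0, 0), (-1, 0), (-1, -1), (-1, -2), (-1, -3), (0, -3), (0, -2), (1, -2), (2, -2), (3, -2)])
Fold: move[1]->L => LLDDRURRR (positions: [(0, 0), (-1, 0), (-2, 0), (-2, -1), (-2, -2), (-1, -2), (-1, -1), (0, -1), (1, -1), (2, -1)])
Fold: move[8]->U => LLDDRURRU (positions: [(0, 0), (-1, 0), (-2, 0), (-2, -1), (-2, -2), (-1, -2), (-1, -1), (0, -1), (1, -1), (1, 0)])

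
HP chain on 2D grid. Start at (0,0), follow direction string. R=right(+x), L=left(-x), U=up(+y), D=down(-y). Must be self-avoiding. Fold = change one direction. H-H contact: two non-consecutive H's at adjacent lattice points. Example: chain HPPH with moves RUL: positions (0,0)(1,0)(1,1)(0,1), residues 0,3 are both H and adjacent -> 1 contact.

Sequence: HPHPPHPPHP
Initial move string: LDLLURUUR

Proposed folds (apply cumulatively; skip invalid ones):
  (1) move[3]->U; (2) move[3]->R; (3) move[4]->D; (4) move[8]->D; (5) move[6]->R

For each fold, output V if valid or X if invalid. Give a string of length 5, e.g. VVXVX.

Answer: VXXXV

Derivation:
Initial: LDLLURUUR -> [(0, 0), (-1, 0), (-1, -1), (-2, -1), (-3, -1), (-3, 0), (-2, 0), (-2, 1), (-2, 2), (-1, 2)]
Fold 1: move[3]->U => LDLUURUUR VALID
Fold 2: move[3]->R => LDLRURUUR INVALID (collision), skipped
Fold 3: move[4]->D => LDLUDRUUR INVALID (collision), skipped
Fold 4: move[8]->D => LDLUURUUD INVALID (collision), skipped
Fold 5: move[6]->R => LDLUURRUR VALID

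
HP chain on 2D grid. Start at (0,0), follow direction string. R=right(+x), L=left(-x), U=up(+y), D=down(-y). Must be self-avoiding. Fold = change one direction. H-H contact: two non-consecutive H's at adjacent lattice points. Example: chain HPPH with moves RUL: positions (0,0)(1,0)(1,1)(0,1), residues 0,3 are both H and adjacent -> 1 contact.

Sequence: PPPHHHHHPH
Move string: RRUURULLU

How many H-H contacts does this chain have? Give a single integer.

Answer: 1

Derivation:
Positions: [(0, 0), (1, 0), (2, 0), (2, 1), (2, 2), (3, 2), (3, 3), (2, 3), (1, 3), (1, 4)]
H-H contact: residue 4 @(2,2) - residue 7 @(2, 3)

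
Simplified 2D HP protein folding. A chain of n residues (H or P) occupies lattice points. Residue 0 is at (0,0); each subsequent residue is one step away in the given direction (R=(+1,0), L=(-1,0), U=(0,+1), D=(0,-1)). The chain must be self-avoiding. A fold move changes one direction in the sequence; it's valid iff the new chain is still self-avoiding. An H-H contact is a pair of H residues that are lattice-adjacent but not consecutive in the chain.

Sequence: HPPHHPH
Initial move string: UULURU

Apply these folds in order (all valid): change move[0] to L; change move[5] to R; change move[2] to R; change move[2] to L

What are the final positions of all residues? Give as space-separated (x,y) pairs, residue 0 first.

Answer: (0,0) (-1,0) (-1,1) (-2,1) (-2,2) (-1,2) (0,2)

Derivation:
Initial moves: UULURU
Fold: move[0]->L => LULURU (positions: [(0, 0), (-1, 0), (-1, 1), (-2, 1), (-2, 2), (-1, 2), (-1, 3)])
Fold: move[5]->R => LULURR (positions: [(0, 0), (-1, 0), (-1, 1), (-2, 1), (-2, 2), (-1, 2), (0, 2)])
Fold: move[2]->R => LURURR (positions: [(0, 0), (-1, 0), (-1, 1), (0, 1), (0, 2), (1, 2), (2, 2)])
Fold: move[2]->L => LULURR (positions: [(0, 0), (-1, 0), (-1, 1), (-2, 1), (-2, 2), (-1, 2), (0, 2)])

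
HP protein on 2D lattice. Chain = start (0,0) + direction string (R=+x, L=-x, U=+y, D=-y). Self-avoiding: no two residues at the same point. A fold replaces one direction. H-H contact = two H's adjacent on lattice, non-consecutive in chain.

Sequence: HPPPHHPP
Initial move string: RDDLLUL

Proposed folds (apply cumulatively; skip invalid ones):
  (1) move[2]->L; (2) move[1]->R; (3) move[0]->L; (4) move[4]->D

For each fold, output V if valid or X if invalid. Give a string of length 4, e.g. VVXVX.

Answer: VXVX

Derivation:
Initial: RDDLLUL -> [(0, 0), (1, 0), (1, -1), (1, -2), (0, -2), (-1, -2), (-1, -1), (-2, -1)]
Fold 1: move[2]->L => RDLLLUL VALID
Fold 2: move[1]->R => RRLLLUL INVALID (collision), skipped
Fold 3: move[0]->L => LDLLLUL VALID
Fold 4: move[4]->D => LDLLDUL INVALID (collision), skipped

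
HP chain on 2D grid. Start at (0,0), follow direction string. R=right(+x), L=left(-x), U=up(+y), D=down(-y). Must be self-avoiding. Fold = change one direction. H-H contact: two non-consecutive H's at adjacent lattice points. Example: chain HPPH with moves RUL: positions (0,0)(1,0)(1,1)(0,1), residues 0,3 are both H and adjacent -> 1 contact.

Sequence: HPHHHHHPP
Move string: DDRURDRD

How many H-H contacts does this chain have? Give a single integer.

Positions: [(0, 0), (0, -1), (0, -2), (1, -2), (1, -1), (2, -1), (2, -2), (3, -2), (3, -3)]
H-H contact: residue 3 @(1,-2) - residue 6 @(2, -2)

Answer: 1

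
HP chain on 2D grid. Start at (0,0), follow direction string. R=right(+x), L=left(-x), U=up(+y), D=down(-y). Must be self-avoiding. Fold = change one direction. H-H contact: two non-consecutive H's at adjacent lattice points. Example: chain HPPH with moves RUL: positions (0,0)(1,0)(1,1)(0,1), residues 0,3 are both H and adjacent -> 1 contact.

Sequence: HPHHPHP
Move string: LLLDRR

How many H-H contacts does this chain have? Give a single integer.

Answer: 1

Derivation:
Positions: [(0, 0), (-1, 0), (-2, 0), (-3, 0), (-3, -1), (-2, -1), (-1, -1)]
H-H contact: residue 2 @(-2,0) - residue 5 @(-2, -1)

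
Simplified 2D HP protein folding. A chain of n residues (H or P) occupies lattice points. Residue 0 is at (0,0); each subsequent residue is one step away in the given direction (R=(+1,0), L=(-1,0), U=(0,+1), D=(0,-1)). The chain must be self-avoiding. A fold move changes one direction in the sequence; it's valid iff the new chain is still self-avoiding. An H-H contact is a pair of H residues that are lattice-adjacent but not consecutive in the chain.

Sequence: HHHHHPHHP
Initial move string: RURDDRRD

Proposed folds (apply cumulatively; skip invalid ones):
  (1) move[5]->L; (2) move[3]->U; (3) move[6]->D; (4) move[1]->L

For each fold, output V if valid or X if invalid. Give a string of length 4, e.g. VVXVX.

Initial: RURDDRRD -> [(0, 0), (1, 0), (1, 1), (2, 1), (2, 0), (2, -1), (3, -1), (4, -1), (4, -2)]
Fold 1: move[5]->L => RURDDLRD INVALID (collision), skipped
Fold 2: move[3]->U => RURUDRRD INVALID (collision), skipped
Fold 3: move[6]->D => RURDDRDD VALID
Fold 4: move[1]->L => RLRDDRDD INVALID (collision), skipped

Answer: XXVX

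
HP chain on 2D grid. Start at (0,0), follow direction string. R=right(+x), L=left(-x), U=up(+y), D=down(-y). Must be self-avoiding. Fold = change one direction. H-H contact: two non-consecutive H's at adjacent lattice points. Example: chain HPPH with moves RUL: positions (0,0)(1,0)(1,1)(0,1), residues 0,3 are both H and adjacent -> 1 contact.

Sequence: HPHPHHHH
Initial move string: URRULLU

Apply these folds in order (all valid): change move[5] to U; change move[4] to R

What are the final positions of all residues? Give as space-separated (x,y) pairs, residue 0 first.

Answer: (0,0) (0,1) (1,1) (2,1) (2,2) (3,2) (3,3) (3,4)

Derivation:
Initial moves: URRULLU
Fold: move[5]->U => URRULUU (positions: [(0, 0), (0, 1), (1, 1), (2, 1), (2, 2), (1, 2), (1, 3), (1, 4)])
Fold: move[4]->R => URRURUU (positions: [(0, 0), (0, 1), (1, 1), (2, 1), (2, 2), (3, 2), (3, 3), (3, 4)])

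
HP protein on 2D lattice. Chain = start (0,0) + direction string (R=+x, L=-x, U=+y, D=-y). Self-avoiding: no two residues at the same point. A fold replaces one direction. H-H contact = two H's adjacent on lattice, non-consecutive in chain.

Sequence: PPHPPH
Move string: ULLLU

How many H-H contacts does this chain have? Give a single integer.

Positions: [(0, 0), (0, 1), (-1, 1), (-2, 1), (-3, 1), (-3, 2)]
No H-H contacts found.

Answer: 0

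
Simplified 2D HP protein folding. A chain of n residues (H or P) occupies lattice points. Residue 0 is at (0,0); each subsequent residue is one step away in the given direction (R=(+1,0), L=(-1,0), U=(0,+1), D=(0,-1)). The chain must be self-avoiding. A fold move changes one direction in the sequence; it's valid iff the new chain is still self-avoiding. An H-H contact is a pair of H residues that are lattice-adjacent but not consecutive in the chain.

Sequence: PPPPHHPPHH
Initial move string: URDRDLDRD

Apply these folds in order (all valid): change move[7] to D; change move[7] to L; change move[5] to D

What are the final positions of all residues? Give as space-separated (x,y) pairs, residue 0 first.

Answer: (0,0) (0,1) (1,1) (1,0) (2,0) (2,-1) (2,-2) (2,-3) (1,-3) (1,-4)

Derivation:
Initial moves: URDRDLDRD
Fold: move[7]->D => URDRDLDDD (positions: [(0, 0), (0, 1), (1, 1), (1, 0), (2, 0), (2, -1), (1, -1), (1, -2), (1, -3), (1, -4)])
Fold: move[7]->L => URDRDLDLD (positions: [(0, 0), (0, 1), (1, 1), (1, 0), (2, 0), (2, -1), (1, -1), (1, -2), (0, -2), (0, -3)])
Fold: move[5]->D => URDRDDDLD (positions: [(0, 0), (0, 1), (1, 1), (1, 0), (2, 0), (2, -1), (2, -2), (2, -3), (1, -3), (1, -4)])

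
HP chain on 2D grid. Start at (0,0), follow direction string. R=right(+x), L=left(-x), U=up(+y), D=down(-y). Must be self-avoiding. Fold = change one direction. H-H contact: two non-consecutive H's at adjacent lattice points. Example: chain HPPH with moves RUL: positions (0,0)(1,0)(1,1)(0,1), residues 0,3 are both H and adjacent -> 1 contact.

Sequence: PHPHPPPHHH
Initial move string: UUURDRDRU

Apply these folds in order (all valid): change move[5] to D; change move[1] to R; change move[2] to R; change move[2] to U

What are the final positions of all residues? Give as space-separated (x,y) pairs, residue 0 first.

Answer: (0,0) (0,1) (1,1) (1,2) (2,2) (2,1) (2,0) (2,-1) (3,-1) (3,0)

Derivation:
Initial moves: UUURDRDRU
Fold: move[5]->D => UUURDDDRU (positions: [(0, 0), (0, 1), (0, 2), (0, 3), (1, 3), (1, 2), (1, 1), (1, 0), (2, 0), (2, 1)])
Fold: move[1]->R => URURDDDRU (positions: [(0, 0), (0, 1), (1, 1), (1, 2), (2, 2), (2, 1), (2, 0), (2, -1), (3, -1), (3, 0)])
Fold: move[2]->R => URRRDDDRU (positions: [(0, 0), (0, 1), (1, 1), (2, 1), (3, 1), (3, 0), (3, -1), (3, -2), (4, -2), (4, -1)])
Fold: move[2]->U => URURDDDRU (positions: [(0, 0), (0, 1), (1, 1), (1, 2), (2, 2), (2, 1), (2, 0), (2, -1), (3, -1), (3, 0)])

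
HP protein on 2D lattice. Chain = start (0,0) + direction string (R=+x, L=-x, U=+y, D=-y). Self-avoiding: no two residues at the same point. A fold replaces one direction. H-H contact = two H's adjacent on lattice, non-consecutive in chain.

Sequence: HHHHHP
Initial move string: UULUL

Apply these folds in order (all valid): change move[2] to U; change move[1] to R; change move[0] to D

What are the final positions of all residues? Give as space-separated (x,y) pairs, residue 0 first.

Answer: (0,0) (0,-1) (1,-1) (1,0) (1,1) (0,1)

Derivation:
Initial moves: UULUL
Fold: move[2]->U => UUUUL (positions: [(0, 0), (0, 1), (0, 2), (0, 3), (0, 4), (-1, 4)])
Fold: move[1]->R => URUUL (positions: [(0, 0), (0, 1), (1, 1), (1, 2), (1, 3), (0, 3)])
Fold: move[0]->D => DRUUL (positions: [(0, 0), (0, -1), (1, -1), (1, 0), (1, 1), (0, 1)])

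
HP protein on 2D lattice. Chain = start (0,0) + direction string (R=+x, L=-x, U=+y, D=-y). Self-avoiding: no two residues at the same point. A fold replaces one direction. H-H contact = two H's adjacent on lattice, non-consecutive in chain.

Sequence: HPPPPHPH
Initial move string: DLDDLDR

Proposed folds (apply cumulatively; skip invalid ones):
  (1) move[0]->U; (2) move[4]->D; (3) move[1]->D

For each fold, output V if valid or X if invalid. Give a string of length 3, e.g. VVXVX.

Answer: VVX

Derivation:
Initial: DLDDLDR -> [(0, 0), (0, -1), (-1, -1), (-1, -2), (-1, -3), (-2, -3), (-2, -4), (-1, -4)]
Fold 1: move[0]->U => ULDDLDR VALID
Fold 2: move[4]->D => ULDDDDR VALID
Fold 3: move[1]->D => UDDDDDR INVALID (collision), skipped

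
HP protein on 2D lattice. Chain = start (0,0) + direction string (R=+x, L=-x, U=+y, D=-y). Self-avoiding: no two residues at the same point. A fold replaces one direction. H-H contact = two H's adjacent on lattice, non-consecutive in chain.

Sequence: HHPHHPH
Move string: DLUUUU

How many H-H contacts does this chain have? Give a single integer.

Positions: [(0, 0), (0, -1), (-1, -1), (-1, 0), (-1, 1), (-1, 2), (-1, 3)]
H-H contact: residue 0 @(0,0) - residue 3 @(-1, 0)

Answer: 1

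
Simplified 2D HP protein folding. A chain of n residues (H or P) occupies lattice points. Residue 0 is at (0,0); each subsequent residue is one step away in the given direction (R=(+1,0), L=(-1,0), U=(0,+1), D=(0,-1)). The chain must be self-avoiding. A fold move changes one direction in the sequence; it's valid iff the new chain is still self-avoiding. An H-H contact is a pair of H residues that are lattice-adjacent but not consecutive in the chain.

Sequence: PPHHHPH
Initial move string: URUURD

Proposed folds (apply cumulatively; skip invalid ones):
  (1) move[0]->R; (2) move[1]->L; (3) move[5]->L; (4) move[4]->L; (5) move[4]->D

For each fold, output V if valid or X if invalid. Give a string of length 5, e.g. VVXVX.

Answer: VXXVX

Derivation:
Initial: URUURD -> [(0, 0), (0, 1), (1, 1), (1, 2), (1, 3), (2, 3), (2, 2)]
Fold 1: move[0]->R => RRUURD VALID
Fold 2: move[1]->L => RLUURD INVALID (collision), skipped
Fold 3: move[5]->L => RRUURL INVALID (collision), skipped
Fold 4: move[4]->L => RRUULD VALID
Fold 5: move[4]->D => RRUUDD INVALID (collision), skipped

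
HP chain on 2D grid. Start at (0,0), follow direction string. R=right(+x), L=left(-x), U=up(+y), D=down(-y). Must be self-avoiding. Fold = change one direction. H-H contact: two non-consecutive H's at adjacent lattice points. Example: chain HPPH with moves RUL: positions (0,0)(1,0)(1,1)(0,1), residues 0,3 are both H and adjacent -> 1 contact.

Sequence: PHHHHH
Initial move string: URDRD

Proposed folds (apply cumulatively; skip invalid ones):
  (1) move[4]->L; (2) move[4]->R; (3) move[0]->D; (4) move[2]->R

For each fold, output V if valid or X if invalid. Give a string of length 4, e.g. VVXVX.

Initial: URDRD -> [(0, 0), (0, 1), (1, 1), (1, 0), (2, 0), (2, -1)]
Fold 1: move[4]->L => URDRL INVALID (collision), skipped
Fold 2: move[4]->R => URDRR VALID
Fold 3: move[0]->D => DRDRR VALID
Fold 4: move[2]->R => DRRRR VALID

Answer: XVVV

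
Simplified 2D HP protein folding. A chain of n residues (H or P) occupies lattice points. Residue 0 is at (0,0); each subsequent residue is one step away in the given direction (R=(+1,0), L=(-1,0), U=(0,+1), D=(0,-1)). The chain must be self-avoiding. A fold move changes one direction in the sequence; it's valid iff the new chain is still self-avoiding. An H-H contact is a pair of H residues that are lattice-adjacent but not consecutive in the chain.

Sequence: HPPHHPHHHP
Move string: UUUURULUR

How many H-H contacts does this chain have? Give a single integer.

Answer: 1

Derivation:
Positions: [(0, 0), (0, 1), (0, 2), (0, 3), (0, 4), (1, 4), (1, 5), (0, 5), (0, 6), (1, 6)]
H-H contact: residue 4 @(0,4) - residue 7 @(0, 5)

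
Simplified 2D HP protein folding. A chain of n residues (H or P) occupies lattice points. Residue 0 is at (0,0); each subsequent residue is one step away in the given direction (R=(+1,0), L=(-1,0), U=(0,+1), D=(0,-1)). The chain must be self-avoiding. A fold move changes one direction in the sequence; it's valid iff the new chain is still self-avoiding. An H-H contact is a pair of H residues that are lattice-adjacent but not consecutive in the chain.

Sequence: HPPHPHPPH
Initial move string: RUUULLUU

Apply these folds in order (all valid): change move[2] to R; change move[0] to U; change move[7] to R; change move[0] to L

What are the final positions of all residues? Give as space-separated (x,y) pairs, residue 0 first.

Answer: (0,0) (-1,0) (-1,1) (0,1) (0,2) (-1,2) (-2,2) (-2,3) (-1,3)

Derivation:
Initial moves: RUUULLUU
Fold: move[2]->R => RURULLUU (positions: [(0, 0), (1, 0), (1, 1), (2, 1), (2, 2), (1, 2), (0, 2), (0, 3), (0, 4)])
Fold: move[0]->U => UURULLUU (positions: [(0, 0), (0, 1), (0, 2), (1, 2), (1, 3), (0, 3), (-1, 3), (-1, 4), (-1, 5)])
Fold: move[7]->R => UURULLUR (positions: [(0, 0), (0, 1), (0, 2), (1, 2), (1, 3), (0, 3), (-1, 3), (-1, 4), (0, 4)])
Fold: move[0]->L => LURULLUR (positions: [(0, 0), (-1, 0), (-1, 1), (0, 1), (0, 2), (-1, 2), (-2, 2), (-2, 3), (-1, 3)])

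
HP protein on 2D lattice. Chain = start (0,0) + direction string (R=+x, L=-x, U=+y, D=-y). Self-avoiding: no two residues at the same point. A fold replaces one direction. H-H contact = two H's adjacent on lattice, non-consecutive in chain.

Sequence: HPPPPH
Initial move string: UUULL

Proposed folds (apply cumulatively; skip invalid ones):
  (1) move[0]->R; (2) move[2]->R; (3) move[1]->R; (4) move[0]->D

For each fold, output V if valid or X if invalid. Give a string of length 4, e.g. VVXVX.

Answer: VXVX

Derivation:
Initial: UUULL -> [(0, 0), (0, 1), (0, 2), (0, 3), (-1, 3), (-2, 3)]
Fold 1: move[0]->R => RUULL VALID
Fold 2: move[2]->R => RURLL INVALID (collision), skipped
Fold 3: move[1]->R => RRULL VALID
Fold 4: move[0]->D => DRULL INVALID (collision), skipped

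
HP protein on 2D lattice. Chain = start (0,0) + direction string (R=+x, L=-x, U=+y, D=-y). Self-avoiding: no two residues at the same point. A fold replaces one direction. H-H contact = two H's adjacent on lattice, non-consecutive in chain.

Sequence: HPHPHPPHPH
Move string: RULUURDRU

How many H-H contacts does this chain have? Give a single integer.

Answer: 2

Derivation:
Positions: [(0, 0), (1, 0), (1, 1), (0, 1), (0, 2), (0, 3), (1, 3), (1, 2), (2, 2), (2, 3)]
H-H contact: residue 2 @(1,1) - residue 7 @(1, 2)
H-H contact: residue 4 @(0,2) - residue 7 @(1, 2)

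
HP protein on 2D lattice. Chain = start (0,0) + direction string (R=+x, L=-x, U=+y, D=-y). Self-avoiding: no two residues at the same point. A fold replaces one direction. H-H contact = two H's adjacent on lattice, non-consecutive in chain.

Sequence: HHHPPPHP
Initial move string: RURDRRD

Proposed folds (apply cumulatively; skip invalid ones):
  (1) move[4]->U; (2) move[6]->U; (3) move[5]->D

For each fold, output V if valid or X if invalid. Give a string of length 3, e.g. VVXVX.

Initial: RURDRRD -> [(0, 0), (1, 0), (1, 1), (2, 1), (2, 0), (3, 0), (4, 0), (4, -1)]
Fold 1: move[4]->U => RURDURD INVALID (collision), skipped
Fold 2: move[6]->U => RURDRRU VALID
Fold 3: move[5]->D => RURDRDU INVALID (collision), skipped

Answer: XVX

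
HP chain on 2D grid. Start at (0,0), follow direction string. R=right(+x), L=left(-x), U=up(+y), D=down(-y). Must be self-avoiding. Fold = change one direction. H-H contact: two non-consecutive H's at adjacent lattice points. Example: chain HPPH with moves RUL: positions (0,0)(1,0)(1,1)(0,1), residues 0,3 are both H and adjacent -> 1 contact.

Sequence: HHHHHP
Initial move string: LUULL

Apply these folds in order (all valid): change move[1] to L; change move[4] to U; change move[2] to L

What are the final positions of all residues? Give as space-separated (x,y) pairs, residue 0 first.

Initial moves: LUULL
Fold: move[1]->L => LLULL (positions: [(0, 0), (-1, 0), (-2, 0), (-2, 1), (-3, 1), (-4, 1)])
Fold: move[4]->U => LLULU (positions: [(0, 0), (-1, 0), (-2, 0), (-2, 1), (-3, 1), (-3, 2)])
Fold: move[2]->L => LLLLU (positions: [(0, 0), (-1, 0), (-2, 0), (-3, 0), (-4, 0), (-4, 1)])

Answer: (0,0) (-1,0) (-2,0) (-3,0) (-4,0) (-4,1)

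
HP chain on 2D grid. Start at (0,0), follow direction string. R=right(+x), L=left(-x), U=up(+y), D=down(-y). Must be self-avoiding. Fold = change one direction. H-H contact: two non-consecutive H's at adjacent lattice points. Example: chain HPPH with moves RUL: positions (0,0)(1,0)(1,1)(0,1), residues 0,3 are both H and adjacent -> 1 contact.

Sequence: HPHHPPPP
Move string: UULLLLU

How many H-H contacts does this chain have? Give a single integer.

Positions: [(0, 0), (0, 1), (0, 2), (-1, 2), (-2, 2), (-3, 2), (-4, 2), (-4, 3)]
No H-H contacts found.

Answer: 0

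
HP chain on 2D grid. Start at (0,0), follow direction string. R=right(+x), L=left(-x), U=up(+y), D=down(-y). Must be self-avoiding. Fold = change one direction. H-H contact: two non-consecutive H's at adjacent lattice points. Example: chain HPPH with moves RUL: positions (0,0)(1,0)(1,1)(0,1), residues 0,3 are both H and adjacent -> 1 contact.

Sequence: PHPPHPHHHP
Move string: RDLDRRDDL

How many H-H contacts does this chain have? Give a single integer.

Answer: 0

Derivation:
Positions: [(0, 0), (1, 0), (1, -1), (0, -1), (0, -2), (1, -2), (2, -2), (2, -3), (2, -4), (1, -4)]
No H-H contacts found.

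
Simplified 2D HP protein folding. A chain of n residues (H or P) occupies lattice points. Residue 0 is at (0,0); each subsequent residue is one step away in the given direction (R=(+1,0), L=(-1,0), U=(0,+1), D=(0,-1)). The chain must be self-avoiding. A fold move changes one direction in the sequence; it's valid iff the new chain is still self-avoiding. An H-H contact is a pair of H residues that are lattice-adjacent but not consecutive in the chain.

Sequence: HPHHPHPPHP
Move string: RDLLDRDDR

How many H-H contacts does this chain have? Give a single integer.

Positions: [(0, 0), (1, 0), (1, -1), (0, -1), (-1, -1), (-1, -2), (0, -2), (0, -3), (0, -4), (1, -4)]
H-H contact: residue 0 @(0,0) - residue 3 @(0, -1)

Answer: 1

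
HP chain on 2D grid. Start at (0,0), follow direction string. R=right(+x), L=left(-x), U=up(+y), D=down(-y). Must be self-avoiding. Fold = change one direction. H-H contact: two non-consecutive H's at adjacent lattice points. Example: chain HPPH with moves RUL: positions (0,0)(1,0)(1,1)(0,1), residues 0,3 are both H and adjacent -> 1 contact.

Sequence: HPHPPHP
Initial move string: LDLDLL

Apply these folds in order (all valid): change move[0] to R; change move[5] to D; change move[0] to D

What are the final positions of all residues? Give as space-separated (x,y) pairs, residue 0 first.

Initial moves: LDLDLL
Fold: move[0]->R => RDLDLL (positions: [(0, 0), (1, 0), (1, -1), (0, -1), (0, -2), (-1, -2), (-2, -2)])
Fold: move[5]->D => RDLDLD (positions: [(0, 0), (1, 0), (1, -1), (0, -1), (0, -2), (-1, -2), (-1, -3)])
Fold: move[0]->D => DDLDLD (positions: [(0, 0), (0, -1), (0, -2), (-1, -2), (-1, -3), (-2, -3), (-2, -4)])

Answer: (0,0) (0,-1) (0,-2) (-1,-2) (-1,-3) (-2,-3) (-2,-4)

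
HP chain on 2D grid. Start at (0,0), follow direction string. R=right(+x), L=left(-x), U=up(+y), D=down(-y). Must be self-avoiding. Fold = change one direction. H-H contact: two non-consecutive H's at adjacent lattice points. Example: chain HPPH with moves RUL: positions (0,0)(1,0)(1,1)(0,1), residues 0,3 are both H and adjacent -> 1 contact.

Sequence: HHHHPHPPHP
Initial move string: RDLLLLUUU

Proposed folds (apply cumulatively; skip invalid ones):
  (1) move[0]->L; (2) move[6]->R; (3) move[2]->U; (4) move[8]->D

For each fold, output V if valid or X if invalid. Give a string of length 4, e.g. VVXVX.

Answer: VXXX

Derivation:
Initial: RDLLLLUUU -> [(0, 0), (1, 0), (1, -1), (0, -1), (-1, -1), (-2, -1), (-3, -1), (-3, 0), (-3, 1), (-3, 2)]
Fold 1: move[0]->L => LDLLLLUUU VALID
Fold 2: move[6]->R => LDLLLLRUU INVALID (collision), skipped
Fold 3: move[2]->U => LDULLLUUU INVALID (collision), skipped
Fold 4: move[8]->D => LDLLLLUUD INVALID (collision), skipped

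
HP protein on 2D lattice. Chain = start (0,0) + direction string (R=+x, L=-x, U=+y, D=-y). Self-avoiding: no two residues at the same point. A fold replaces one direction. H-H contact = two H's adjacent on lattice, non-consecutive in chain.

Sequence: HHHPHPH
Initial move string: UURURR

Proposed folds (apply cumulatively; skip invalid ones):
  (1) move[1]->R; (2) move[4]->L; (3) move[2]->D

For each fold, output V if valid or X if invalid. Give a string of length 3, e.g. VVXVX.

Initial: UURURR -> [(0, 0), (0, 1), (0, 2), (1, 2), (1, 3), (2, 3), (3, 3)]
Fold 1: move[1]->R => URRURR VALID
Fold 2: move[4]->L => URRULR INVALID (collision), skipped
Fold 3: move[2]->D => URDURR INVALID (collision), skipped

Answer: VXX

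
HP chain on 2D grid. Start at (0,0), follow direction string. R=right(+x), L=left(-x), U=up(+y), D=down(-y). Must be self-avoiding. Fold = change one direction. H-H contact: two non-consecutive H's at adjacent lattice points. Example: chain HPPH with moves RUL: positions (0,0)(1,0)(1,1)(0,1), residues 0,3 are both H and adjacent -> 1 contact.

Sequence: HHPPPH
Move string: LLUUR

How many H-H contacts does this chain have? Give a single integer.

Positions: [(0, 0), (-1, 0), (-2, 0), (-2, 1), (-2, 2), (-1, 2)]
No H-H contacts found.

Answer: 0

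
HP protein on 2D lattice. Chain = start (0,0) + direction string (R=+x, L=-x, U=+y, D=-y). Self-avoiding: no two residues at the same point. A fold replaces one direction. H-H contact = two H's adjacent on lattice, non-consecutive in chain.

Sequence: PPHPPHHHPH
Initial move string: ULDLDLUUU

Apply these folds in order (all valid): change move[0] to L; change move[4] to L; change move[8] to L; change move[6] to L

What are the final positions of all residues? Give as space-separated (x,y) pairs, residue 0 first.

Initial moves: ULDLDLUUU
Fold: move[0]->L => LLDLDLUUU (positions: [(0, 0), (-1, 0), (-2, 0), (-2, -1), (-3, -1), (-3, -2), (-4, -2), (-4, -1), (-4, 0), (-4, 1)])
Fold: move[4]->L => LLDLLLUUU (positions: [(0, 0), (-1, 0), (-2, 0), (-2, -1), (-3, -1), (-4, -1), (-5, -1), (-5, 0), (-5, 1), (-5, 2)])
Fold: move[8]->L => LLDLLLUUL (positions: [(0, 0), (-1, 0), (-2, 0), (-2, -1), (-3, -1), (-4, -1), (-5, -1), (-5, 0), (-5, 1), (-6, 1)])
Fold: move[6]->L => LLDLLLLUL (positions: [(0, 0), (-1, 0), (-2, 0), (-2, -1), (-3, -1), (-4, -1), (-5, -1), (-6, -1), (-6, 0), (-7, 0)])

Answer: (0,0) (-1,0) (-2,0) (-2,-1) (-3,-1) (-4,-1) (-5,-1) (-6,-1) (-6,0) (-7,0)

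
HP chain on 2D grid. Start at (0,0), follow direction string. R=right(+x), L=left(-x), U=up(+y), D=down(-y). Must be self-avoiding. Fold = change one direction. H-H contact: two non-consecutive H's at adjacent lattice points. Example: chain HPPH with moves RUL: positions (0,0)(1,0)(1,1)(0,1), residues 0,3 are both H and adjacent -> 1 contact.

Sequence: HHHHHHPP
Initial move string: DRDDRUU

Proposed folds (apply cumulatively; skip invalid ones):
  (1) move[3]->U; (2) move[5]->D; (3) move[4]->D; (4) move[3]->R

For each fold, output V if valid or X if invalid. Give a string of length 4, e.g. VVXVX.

Initial: DRDDRUU -> [(0, 0), (0, -1), (1, -1), (1, -2), (1, -3), (2, -3), (2, -2), (2, -1)]
Fold 1: move[3]->U => DRDURUU INVALID (collision), skipped
Fold 2: move[5]->D => DRDDRDU INVALID (collision), skipped
Fold 3: move[4]->D => DRDDDUU INVALID (collision), skipped
Fold 4: move[3]->R => DRDRRUU VALID

Answer: XXXV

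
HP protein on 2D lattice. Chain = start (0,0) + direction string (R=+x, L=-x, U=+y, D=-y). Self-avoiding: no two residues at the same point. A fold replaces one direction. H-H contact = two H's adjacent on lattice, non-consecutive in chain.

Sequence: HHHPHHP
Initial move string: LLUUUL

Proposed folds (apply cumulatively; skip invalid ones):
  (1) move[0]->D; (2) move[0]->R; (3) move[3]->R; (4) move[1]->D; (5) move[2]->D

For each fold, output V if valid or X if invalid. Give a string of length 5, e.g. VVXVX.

Answer: VXXXX

Derivation:
Initial: LLUUUL -> [(0, 0), (-1, 0), (-2, 0), (-2, 1), (-2, 2), (-2, 3), (-3, 3)]
Fold 1: move[0]->D => DLUUUL VALID
Fold 2: move[0]->R => RLUUUL INVALID (collision), skipped
Fold 3: move[3]->R => DLURUL INVALID (collision), skipped
Fold 4: move[1]->D => DDUUUL INVALID (collision), skipped
Fold 5: move[2]->D => DLDUUL INVALID (collision), skipped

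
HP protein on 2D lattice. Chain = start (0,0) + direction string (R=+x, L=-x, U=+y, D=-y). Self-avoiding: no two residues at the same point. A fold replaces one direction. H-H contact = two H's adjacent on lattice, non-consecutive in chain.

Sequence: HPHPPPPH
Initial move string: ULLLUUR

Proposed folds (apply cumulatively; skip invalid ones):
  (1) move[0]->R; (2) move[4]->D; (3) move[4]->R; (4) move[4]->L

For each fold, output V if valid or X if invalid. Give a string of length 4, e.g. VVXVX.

Answer: XXXV

Derivation:
Initial: ULLLUUR -> [(0, 0), (0, 1), (-1, 1), (-2, 1), (-3, 1), (-3, 2), (-3, 3), (-2, 3)]
Fold 1: move[0]->R => RLLLUUR INVALID (collision), skipped
Fold 2: move[4]->D => ULLLDUR INVALID (collision), skipped
Fold 3: move[4]->R => ULLLRUR INVALID (collision), skipped
Fold 4: move[4]->L => ULLLLUR VALID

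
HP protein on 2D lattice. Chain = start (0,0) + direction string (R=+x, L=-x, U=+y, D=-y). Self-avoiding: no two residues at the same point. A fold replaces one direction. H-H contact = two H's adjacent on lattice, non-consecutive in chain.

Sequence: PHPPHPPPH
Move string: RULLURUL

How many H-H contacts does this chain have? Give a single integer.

Answer: 0

Derivation:
Positions: [(0, 0), (1, 0), (1, 1), (0, 1), (-1, 1), (-1, 2), (0, 2), (0, 3), (-1, 3)]
No H-H contacts found.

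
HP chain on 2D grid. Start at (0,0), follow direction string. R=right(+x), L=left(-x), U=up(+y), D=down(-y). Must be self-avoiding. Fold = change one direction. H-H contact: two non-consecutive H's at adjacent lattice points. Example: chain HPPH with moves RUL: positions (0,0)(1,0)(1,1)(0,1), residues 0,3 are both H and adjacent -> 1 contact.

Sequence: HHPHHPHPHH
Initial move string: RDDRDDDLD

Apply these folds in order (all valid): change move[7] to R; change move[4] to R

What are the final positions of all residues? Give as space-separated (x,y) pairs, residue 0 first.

Initial moves: RDDRDDDLD
Fold: move[7]->R => RDDRDDDRD (positions: [(0, 0), (1, 0), (1, -1), (1, -2), (2, -2), (2, -3), (2, -4), (2, -5), (3, -5), (3, -6)])
Fold: move[4]->R => RDDRRDDRD (positions: [(0, 0), (1, 0), (1, -1), (1, -2), (2, -2), (3, -2), (3, -3), (3, -4), (4, -4), (4, -5)])

Answer: (0,0) (1,0) (1,-1) (1,-2) (2,-2) (3,-2) (3,-3) (3,-4) (4,-4) (4,-5)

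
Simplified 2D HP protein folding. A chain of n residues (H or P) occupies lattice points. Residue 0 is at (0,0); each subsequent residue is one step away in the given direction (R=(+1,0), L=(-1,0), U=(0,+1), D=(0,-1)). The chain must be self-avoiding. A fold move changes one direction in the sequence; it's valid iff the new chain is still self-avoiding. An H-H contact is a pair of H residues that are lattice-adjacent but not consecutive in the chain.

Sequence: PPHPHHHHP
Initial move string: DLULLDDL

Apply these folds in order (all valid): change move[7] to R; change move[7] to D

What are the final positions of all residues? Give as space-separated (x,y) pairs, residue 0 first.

Initial moves: DLULLDDL
Fold: move[7]->R => DLULLDDR (positions: [(0, 0), (0, -1), (-1, -1), (-1, 0), (-2, 0), (-3, 0), (-3, -1), (-3, -2), (-2, -2)])
Fold: move[7]->D => DLULLDDD (positions: [(0, 0), (0, -1), (-1, -1), (-1, 0), (-2, 0), (-3, 0), (-3, -1), (-3, -2), (-3, -3)])

Answer: (0,0) (0,-1) (-1,-1) (-1,0) (-2,0) (-3,0) (-3,-1) (-3,-2) (-3,-3)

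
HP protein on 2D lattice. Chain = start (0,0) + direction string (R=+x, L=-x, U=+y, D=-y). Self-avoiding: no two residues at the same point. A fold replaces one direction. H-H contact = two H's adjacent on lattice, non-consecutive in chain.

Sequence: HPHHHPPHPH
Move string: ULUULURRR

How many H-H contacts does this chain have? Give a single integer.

Answer: 1

Derivation:
Positions: [(0, 0), (0, 1), (-1, 1), (-1, 2), (-1, 3), (-2, 3), (-2, 4), (-1, 4), (0, 4), (1, 4)]
H-H contact: residue 4 @(-1,3) - residue 7 @(-1, 4)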